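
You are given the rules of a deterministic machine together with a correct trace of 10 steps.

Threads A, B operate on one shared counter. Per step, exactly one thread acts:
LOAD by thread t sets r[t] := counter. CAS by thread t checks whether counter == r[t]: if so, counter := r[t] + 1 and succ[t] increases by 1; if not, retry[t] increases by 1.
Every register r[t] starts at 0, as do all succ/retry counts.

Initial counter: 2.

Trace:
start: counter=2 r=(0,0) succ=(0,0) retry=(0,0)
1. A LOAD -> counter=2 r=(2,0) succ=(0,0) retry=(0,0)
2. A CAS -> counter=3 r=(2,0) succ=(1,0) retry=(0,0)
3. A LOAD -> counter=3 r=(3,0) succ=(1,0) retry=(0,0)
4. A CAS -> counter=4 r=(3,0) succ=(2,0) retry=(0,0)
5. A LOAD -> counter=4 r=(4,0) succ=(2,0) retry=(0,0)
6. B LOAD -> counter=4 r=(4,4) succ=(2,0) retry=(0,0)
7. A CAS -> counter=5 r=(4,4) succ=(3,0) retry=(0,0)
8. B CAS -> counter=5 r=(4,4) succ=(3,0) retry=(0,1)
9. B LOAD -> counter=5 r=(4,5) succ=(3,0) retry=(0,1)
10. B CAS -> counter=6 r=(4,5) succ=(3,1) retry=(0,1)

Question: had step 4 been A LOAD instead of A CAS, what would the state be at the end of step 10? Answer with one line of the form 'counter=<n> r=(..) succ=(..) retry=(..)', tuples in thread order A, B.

(re-executing from step 4 with the substitution; state before step 4: counter=3 r=(3,0) succ=(1,0) retry=(0,0))
4. A LOAD -> counter=3 r=(3,0) succ=(1,0) retry=(0,0)
5. A LOAD -> counter=3 r=(3,0) succ=(1,0) retry=(0,0)
6. B LOAD -> counter=3 r=(3,3) succ=(1,0) retry=(0,0)
7. A CAS -> counter=4 r=(3,3) succ=(2,0) retry=(0,0)
8. B CAS -> counter=4 r=(3,3) succ=(2,0) retry=(0,1)
9. B LOAD -> counter=4 r=(3,4) succ=(2,0) retry=(0,1)
10. B CAS -> counter=5 r=(3,4) succ=(2,1) retry=(0,1)

counter=5 r=(3,4) succ=(2,1) retry=(0,1)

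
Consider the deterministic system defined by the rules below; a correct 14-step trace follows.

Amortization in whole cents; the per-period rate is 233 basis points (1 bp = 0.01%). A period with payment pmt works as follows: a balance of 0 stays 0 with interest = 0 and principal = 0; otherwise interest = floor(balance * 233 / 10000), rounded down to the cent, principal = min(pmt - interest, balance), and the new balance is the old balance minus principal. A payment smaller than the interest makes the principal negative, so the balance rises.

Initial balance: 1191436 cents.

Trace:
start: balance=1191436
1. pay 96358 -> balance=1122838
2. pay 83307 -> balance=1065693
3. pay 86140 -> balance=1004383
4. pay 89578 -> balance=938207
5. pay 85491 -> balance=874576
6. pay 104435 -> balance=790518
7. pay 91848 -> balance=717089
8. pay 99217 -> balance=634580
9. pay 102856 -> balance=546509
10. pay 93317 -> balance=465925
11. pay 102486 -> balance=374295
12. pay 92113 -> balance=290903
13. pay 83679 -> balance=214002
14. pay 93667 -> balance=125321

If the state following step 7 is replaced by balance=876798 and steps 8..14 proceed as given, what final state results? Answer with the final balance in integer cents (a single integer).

312970

state after step 7 := balance=876798
8. pay 99217 -> balance=798010
9. pay 102856 -> balance=713747
10. pay 93317 -> balance=637060
11. pay 102486 -> balance=549417
12. pay 92113 -> balance=470105
13. pay 83679 -> balance=397379
14. pay 93667 -> balance=312970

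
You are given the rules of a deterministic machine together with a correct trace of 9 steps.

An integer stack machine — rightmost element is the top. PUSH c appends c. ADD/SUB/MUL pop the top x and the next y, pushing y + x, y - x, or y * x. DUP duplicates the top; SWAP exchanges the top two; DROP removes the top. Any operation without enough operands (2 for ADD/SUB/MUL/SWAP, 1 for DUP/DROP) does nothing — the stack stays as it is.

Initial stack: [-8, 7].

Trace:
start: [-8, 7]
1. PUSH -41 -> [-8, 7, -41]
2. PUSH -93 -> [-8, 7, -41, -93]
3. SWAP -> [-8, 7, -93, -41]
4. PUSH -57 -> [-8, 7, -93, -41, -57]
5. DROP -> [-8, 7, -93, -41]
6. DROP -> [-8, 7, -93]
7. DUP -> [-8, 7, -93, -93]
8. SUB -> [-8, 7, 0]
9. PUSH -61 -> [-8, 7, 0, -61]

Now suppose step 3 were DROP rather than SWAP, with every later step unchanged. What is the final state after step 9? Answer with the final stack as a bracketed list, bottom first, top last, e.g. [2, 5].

(re-executing from step 3 with the substitution; state before step 3: [-8, 7, -41, -93])
3. DROP -> [-8, 7, -41]
4. PUSH -57 -> [-8, 7, -41, -57]
5. DROP -> [-8, 7, -41]
6. DROP -> [-8, 7]
7. DUP -> [-8, 7, 7]
8. SUB -> [-8, 0]
9. PUSH -61 -> [-8, 0, -61]

[-8, 0, -61]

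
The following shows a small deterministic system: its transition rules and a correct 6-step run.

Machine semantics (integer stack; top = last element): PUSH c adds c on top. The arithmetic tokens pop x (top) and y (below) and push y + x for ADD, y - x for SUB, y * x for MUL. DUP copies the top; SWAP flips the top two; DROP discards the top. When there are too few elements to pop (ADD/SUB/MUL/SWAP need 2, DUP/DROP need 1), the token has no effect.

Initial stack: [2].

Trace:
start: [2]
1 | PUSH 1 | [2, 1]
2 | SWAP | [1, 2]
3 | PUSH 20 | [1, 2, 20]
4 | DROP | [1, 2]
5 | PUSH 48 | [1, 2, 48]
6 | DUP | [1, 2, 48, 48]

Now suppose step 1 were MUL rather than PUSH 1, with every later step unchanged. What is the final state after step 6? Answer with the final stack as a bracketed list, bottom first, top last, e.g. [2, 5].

[2, 48, 48]

(re-executing from step 1 with the substitution; state before step 1: [2])
1 | MUL | [2]
2 | SWAP | [2]
3 | PUSH 20 | [2, 20]
4 | DROP | [2]
5 | PUSH 48 | [2, 48]
6 | DUP | [2, 48, 48]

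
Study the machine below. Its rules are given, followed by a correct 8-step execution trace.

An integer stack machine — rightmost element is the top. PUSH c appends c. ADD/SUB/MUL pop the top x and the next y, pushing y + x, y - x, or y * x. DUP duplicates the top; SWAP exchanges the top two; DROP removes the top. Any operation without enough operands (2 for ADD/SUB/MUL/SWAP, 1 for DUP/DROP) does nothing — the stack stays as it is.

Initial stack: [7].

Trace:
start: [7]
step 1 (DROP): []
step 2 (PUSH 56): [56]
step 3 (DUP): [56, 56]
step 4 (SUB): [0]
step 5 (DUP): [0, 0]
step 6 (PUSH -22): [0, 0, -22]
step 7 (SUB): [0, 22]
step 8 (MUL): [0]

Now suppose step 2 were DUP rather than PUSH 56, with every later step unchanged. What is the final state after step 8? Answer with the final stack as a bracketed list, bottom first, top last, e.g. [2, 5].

[-22]

(re-executing from step 2 with the substitution; state before step 2: [])
step 2 (DUP): []
step 3 (DUP): []
step 4 (SUB): []
step 5 (DUP): []
step 6 (PUSH -22): [-22]
step 7 (SUB): [-22]
step 8 (MUL): [-22]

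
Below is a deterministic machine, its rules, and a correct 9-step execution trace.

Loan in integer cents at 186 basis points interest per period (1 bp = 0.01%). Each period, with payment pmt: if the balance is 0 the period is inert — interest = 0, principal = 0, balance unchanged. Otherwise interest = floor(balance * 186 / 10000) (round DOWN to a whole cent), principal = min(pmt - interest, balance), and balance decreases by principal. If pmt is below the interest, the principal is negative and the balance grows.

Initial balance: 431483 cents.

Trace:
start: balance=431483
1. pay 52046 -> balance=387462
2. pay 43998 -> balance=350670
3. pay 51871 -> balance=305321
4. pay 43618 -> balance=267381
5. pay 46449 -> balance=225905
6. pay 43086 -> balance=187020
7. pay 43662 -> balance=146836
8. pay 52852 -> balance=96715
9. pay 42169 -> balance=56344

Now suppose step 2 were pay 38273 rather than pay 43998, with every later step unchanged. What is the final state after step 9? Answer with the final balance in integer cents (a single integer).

62857

(re-executing from step 2 with the substitution; state before step 2: balance=387462)
2. pay 38273 -> balance=356395
3. pay 51871 -> balance=311152
4. pay 43618 -> balance=273321
5. pay 46449 -> balance=231955
6. pay 43086 -> balance=193183
7. pay 43662 -> balance=153114
8. pay 52852 -> balance=103109
9. pay 42169 -> balance=62857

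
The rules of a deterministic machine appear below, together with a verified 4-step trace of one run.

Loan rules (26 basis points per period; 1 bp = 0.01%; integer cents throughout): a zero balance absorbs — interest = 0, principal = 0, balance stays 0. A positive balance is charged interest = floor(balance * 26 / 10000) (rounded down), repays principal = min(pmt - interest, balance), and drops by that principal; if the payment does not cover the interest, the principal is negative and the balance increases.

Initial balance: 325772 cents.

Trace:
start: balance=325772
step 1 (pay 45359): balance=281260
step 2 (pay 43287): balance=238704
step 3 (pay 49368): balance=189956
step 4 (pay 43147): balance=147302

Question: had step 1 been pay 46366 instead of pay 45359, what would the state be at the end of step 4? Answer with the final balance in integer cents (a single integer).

146288

(re-executing from step 1 with the substitution; state before step 1: balance=325772)
step 1 (pay 46366): balance=280253
step 2 (pay 43287): balance=237694
step 3 (pay 49368): balance=188944
step 4 (pay 43147): balance=146288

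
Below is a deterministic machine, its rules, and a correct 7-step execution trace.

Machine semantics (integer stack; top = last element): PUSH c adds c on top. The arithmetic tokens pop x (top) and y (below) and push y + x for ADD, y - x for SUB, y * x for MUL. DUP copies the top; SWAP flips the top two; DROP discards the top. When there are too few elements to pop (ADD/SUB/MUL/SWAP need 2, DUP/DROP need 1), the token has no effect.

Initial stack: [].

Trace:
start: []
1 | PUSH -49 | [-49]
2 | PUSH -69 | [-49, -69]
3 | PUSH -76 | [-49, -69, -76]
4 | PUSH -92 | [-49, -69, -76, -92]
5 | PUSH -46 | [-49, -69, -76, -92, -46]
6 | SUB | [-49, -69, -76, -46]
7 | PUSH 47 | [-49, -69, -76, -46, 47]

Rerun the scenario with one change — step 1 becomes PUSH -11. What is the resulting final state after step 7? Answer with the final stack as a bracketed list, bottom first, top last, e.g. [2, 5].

(re-executing from step 1 with the substitution; state before step 1: [])
1 | PUSH -11 | [-11]
2 | PUSH -69 | [-11, -69]
3 | PUSH -76 | [-11, -69, -76]
4 | PUSH -92 | [-11, -69, -76, -92]
5 | PUSH -46 | [-11, -69, -76, -92, -46]
6 | SUB | [-11, -69, -76, -46]
7 | PUSH 47 | [-11, -69, -76, -46, 47]

[-11, -69, -76, -46, 47]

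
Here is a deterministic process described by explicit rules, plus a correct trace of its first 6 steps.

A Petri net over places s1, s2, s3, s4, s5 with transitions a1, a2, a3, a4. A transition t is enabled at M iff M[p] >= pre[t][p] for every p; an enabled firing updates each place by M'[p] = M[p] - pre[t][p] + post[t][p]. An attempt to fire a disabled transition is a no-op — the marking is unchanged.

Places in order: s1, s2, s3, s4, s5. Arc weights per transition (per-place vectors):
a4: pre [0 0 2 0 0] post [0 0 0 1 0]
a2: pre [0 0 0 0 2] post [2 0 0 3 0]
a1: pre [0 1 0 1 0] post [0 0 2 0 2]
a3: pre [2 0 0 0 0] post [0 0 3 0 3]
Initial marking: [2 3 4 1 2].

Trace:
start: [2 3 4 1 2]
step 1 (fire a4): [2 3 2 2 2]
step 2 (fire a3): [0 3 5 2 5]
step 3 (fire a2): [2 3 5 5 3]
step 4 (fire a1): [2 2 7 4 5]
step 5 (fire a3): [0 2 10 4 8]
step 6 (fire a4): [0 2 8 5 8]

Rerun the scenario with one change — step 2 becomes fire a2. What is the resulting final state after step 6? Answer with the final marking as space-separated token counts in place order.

2 2 5 5 5

(re-executing from step 2 with the substitution; state before step 2: [2 3 2 2 2])
step 2 (fire a2): [4 3 2 5 0]
step 3 (fire a2): [4 3 2 5 0]
step 4 (fire a1): [4 2 4 4 2]
step 5 (fire a3): [2 2 7 4 5]
step 6 (fire a4): [2 2 5 5 5]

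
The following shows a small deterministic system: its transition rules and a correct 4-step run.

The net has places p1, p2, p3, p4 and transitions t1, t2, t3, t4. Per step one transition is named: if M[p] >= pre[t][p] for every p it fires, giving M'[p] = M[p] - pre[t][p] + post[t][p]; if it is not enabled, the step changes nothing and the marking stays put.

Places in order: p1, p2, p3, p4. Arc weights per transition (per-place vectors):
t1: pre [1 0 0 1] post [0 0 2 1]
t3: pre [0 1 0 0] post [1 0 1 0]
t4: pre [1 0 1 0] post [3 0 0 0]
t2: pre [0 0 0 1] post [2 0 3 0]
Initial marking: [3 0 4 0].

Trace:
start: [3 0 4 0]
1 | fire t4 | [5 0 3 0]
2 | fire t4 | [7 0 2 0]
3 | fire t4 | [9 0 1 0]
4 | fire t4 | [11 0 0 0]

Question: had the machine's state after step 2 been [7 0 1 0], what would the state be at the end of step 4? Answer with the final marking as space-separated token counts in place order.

state after step 2 := [7 0 1 0]
3 | fire t4 | [9 0 0 0]
4 | fire t4 | [9 0 0 0]

9 0 0 0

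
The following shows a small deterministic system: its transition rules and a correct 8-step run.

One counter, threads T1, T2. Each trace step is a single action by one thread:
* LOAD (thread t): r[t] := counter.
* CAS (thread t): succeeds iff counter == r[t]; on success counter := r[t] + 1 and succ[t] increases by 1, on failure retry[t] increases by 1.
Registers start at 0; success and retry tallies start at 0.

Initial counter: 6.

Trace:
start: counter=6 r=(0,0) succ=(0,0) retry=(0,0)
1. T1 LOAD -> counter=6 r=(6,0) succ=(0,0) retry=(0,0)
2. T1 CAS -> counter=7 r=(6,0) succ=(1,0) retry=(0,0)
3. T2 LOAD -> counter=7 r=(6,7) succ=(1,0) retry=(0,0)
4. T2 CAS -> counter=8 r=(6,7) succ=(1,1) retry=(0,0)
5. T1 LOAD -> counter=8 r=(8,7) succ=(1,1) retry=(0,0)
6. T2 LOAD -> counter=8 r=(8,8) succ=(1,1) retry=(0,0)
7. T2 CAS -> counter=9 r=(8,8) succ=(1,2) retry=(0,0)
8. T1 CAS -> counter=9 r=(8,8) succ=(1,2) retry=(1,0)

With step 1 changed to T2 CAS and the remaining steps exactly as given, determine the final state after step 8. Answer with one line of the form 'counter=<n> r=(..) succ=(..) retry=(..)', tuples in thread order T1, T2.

(re-executing from step 1 with the substitution; state before step 1: counter=6 r=(0,0) succ=(0,0) retry=(0,0))
1. T2 CAS -> counter=6 r=(0,0) succ=(0,0) retry=(0,1)
2. T1 CAS -> counter=6 r=(0,0) succ=(0,0) retry=(1,1)
3. T2 LOAD -> counter=6 r=(0,6) succ=(0,0) retry=(1,1)
4. T2 CAS -> counter=7 r=(0,6) succ=(0,1) retry=(1,1)
5. T1 LOAD -> counter=7 r=(7,6) succ=(0,1) retry=(1,1)
6. T2 LOAD -> counter=7 r=(7,7) succ=(0,1) retry=(1,1)
7. T2 CAS -> counter=8 r=(7,7) succ=(0,2) retry=(1,1)
8. T1 CAS -> counter=8 r=(7,7) succ=(0,2) retry=(2,1)

counter=8 r=(7,7) succ=(0,2) retry=(2,1)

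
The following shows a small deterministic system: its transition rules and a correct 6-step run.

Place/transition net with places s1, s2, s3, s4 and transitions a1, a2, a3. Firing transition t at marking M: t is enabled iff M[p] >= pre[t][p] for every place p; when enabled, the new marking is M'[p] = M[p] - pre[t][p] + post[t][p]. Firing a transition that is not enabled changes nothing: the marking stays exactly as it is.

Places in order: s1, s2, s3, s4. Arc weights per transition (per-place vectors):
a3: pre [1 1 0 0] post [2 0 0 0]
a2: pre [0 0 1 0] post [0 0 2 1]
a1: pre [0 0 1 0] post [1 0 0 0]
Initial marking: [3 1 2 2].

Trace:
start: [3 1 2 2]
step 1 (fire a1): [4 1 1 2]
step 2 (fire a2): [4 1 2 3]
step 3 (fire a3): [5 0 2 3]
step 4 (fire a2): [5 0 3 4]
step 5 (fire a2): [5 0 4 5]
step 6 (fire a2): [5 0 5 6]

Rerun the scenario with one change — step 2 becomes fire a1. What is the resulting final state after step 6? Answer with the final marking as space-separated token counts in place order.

(re-executing from step 2 with the substitution; state before step 2: [4 1 1 2])
step 2 (fire a1): [5 1 0 2]
step 3 (fire a3): [6 0 0 2]
step 4 (fire a2): [6 0 0 2]
step 5 (fire a2): [6 0 0 2]
step 6 (fire a2): [6 0 0 2]

6 0 0 2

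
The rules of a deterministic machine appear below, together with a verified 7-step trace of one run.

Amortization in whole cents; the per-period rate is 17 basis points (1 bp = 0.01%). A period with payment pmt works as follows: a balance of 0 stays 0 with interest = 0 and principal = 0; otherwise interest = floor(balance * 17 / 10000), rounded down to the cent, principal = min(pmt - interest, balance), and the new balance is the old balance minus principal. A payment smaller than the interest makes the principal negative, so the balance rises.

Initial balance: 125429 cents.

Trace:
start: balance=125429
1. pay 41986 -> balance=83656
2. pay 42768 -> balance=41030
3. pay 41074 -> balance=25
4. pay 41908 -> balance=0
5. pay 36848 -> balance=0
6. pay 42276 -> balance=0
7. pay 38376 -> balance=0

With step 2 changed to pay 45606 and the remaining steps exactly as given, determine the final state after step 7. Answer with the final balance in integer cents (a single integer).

0

(re-executing from step 2 with the substitution; state before step 2: balance=83656)
2. pay 45606 -> balance=38192
3. pay 41074 -> balance=0
4. pay 41908 -> balance=0
5. pay 36848 -> balance=0
6. pay 42276 -> balance=0
7. pay 38376 -> balance=0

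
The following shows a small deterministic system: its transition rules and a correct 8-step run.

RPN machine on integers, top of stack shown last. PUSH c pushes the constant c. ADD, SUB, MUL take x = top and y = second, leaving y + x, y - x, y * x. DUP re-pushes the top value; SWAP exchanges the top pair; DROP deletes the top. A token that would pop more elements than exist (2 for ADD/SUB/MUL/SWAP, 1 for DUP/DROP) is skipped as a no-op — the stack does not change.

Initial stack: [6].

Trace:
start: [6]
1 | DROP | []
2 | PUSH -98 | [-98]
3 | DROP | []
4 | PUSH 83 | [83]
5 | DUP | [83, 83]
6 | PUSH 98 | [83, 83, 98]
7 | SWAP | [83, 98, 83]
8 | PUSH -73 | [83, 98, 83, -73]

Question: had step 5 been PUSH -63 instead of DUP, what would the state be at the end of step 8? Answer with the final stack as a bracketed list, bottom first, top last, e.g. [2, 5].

[83, 98, -63, -73]

(re-executing from step 5 with the substitution; state before step 5: [83])
5 | PUSH -63 | [83, -63]
6 | PUSH 98 | [83, -63, 98]
7 | SWAP | [83, 98, -63]
8 | PUSH -73 | [83, 98, -63, -73]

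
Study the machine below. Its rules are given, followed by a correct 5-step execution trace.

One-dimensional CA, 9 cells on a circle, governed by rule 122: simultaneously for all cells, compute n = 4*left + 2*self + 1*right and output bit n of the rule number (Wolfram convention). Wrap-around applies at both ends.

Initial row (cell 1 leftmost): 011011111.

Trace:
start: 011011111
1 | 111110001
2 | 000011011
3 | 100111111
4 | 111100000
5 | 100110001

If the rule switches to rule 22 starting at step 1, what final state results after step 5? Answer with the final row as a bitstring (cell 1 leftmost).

(re-executing steps 1..5 under rule 22; state before step 1: 011011111)
1 | 000000000
2 | 000000000
3 | 000000000
4 | 000000000
5 | 000000000

000000000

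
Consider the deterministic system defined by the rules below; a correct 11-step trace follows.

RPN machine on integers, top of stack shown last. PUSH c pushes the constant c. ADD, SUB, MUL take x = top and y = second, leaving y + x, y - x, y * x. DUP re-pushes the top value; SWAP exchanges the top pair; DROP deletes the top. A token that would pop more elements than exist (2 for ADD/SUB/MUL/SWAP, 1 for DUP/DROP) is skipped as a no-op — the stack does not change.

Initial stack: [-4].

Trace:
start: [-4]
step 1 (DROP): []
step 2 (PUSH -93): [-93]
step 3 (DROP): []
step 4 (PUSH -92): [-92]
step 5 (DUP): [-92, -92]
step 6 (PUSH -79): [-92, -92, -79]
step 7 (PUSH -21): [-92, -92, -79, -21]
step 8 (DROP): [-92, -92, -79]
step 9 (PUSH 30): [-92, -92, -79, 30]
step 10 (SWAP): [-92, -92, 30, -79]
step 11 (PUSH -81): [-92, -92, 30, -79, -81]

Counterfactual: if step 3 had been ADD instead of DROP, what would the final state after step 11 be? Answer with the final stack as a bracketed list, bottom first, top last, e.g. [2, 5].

[-93, -92, -92, 30, -79, -81]

(re-executing from step 3 with the substitution; state before step 3: [-93])
step 3 (ADD): [-93]
step 4 (PUSH -92): [-93, -92]
step 5 (DUP): [-93, -92, -92]
step 6 (PUSH -79): [-93, -92, -92, -79]
step 7 (PUSH -21): [-93, -92, -92, -79, -21]
step 8 (DROP): [-93, -92, -92, -79]
step 9 (PUSH 30): [-93, -92, -92, -79, 30]
step 10 (SWAP): [-93, -92, -92, 30, -79]
step 11 (PUSH -81): [-93, -92, -92, 30, -79, -81]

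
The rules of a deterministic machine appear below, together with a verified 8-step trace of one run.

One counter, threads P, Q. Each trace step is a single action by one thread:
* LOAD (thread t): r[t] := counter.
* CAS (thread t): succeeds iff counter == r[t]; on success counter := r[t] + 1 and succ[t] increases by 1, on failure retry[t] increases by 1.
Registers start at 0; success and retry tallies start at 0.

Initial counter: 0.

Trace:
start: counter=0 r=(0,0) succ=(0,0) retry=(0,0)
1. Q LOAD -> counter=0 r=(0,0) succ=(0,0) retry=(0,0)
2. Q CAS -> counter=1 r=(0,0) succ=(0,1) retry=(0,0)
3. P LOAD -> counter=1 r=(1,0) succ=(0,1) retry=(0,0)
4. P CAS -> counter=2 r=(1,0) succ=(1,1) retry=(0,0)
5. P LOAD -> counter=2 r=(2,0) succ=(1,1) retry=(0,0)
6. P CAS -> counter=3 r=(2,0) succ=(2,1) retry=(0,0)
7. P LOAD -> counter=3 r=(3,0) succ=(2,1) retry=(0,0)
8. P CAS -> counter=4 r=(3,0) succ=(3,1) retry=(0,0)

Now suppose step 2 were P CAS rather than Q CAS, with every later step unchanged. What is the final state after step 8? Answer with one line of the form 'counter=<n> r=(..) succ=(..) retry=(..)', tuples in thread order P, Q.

counter=4 r=(3,0) succ=(4,0) retry=(0,0)

(re-executing from step 2 with the substitution; state before step 2: counter=0 r=(0,0) succ=(0,0) retry=(0,0))
2. P CAS -> counter=1 r=(0,0) succ=(1,0) retry=(0,0)
3. P LOAD -> counter=1 r=(1,0) succ=(1,0) retry=(0,0)
4. P CAS -> counter=2 r=(1,0) succ=(2,0) retry=(0,0)
5. P LOAD -> counter=2 r=(2,0) succ=(2,0) retry=(0,0)
6. P CAS -> counter=3 r=(2,0) succ=(3,0) retry=(0,0)
7. P LOAD -> counter=3 r=(3,0) succ=(3,0) retry=(0,0)
8. P CAS -> counter=4 r=(3,0) succ=(4,0) retry=(0,0)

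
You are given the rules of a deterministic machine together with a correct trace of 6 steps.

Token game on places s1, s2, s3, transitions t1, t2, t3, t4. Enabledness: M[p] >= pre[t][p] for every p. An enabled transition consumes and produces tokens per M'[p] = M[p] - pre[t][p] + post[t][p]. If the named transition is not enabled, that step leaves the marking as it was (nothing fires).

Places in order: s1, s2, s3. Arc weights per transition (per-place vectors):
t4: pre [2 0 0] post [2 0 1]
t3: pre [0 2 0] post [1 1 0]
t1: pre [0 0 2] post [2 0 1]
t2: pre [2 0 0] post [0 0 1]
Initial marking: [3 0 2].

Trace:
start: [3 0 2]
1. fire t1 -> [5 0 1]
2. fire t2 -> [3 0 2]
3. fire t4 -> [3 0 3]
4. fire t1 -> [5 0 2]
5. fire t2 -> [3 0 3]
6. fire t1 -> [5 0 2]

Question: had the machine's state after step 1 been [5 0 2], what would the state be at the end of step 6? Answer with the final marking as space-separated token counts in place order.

state after step 1 := [5 0 2]
2. fire t2 -> [3 0 3]
3. fire t4 -> [3 0 4]
4. fire t1 -> [5 0 3]
5. fire t2 -> [3 0 4]
6. fire t1 -> [5 0 3]

5 0 3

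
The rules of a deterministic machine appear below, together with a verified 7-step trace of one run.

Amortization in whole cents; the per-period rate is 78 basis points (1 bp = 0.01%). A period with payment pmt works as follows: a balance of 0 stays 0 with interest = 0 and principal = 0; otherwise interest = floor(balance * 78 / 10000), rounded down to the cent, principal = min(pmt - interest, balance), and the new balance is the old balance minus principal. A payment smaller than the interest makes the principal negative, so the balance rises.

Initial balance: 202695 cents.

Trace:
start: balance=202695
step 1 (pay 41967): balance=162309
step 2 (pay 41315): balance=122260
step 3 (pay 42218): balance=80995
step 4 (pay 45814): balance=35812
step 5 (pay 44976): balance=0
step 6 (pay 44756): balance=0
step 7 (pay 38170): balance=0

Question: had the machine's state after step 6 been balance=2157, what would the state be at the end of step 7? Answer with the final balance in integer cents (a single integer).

state after step 6 := balance=2157
step 7 (pay 38170): balance=0

0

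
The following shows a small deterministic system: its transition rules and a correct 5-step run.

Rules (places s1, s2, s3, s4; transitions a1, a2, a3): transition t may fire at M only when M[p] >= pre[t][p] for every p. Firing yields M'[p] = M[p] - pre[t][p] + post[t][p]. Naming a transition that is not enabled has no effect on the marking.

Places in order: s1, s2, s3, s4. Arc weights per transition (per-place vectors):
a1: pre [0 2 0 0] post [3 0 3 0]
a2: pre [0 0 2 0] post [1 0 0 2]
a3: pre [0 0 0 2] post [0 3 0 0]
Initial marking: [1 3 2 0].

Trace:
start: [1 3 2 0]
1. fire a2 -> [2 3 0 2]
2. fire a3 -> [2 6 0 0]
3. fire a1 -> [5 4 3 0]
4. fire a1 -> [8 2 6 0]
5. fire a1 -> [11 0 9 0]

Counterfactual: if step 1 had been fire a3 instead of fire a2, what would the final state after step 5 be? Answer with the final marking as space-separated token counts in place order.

(re-executing from step 1 with the substitution; state before step 1: [1 3 2 0])
1. fire a3 -> [1 3 2 0]
2. fire a3 -> [1 3 2 0]
3. fire a1 -> [4 1 5 0]
4. fire a1 -> [4 1 5 0]
5. fire a1 -> [4 1 5 0]

4 1 5 0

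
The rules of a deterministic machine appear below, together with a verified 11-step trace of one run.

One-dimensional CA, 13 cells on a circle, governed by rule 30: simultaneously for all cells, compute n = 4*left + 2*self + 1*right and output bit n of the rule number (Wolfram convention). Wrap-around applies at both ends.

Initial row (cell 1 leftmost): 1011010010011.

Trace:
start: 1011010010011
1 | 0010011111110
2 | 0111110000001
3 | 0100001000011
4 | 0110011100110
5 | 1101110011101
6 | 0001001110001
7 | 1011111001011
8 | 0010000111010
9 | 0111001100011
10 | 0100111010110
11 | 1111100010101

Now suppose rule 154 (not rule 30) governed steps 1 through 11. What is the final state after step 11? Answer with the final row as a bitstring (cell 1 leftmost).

1110010000101

(re-executing steps 1..11 under rule 154; state before step 1: 1011010010011)
1 | 0010001101111
2 | 1101011001110
3 | 1000010111100
4 | 0100100111011
5 | 0011011110010
6 | 0110011101101
7 | 0101111001000
8 | 1001110110100
9 | 0111100100011
10 | 0111011010110
11 | 1110010000101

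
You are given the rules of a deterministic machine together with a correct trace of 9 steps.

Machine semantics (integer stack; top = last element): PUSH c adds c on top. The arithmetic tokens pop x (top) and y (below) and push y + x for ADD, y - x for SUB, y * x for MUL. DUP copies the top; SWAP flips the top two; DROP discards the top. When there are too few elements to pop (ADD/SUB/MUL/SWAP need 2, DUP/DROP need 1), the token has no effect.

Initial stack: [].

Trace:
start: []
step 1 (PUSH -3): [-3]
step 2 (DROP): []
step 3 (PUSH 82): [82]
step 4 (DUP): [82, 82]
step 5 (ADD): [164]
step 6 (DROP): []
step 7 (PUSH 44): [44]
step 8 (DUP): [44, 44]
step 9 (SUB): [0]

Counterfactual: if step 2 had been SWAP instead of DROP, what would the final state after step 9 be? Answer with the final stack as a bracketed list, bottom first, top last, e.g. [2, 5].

[-3, 0]

(re-executing from step 2 with the substitution; state before step 2: [-3])
step 2 (SWAP): [-3]
step 3 (PUSH 82): [-3, 82]
step 4 (DUP): [-3, 82, 82]
step 5 (ADD): [-3, 164]
step 6 (DROP): [-3]
step 7 (PUSH 44): [-3, 44]
step 8 (DUP): [-3, 44, 44]
step 9 (SUB): [-3, 0]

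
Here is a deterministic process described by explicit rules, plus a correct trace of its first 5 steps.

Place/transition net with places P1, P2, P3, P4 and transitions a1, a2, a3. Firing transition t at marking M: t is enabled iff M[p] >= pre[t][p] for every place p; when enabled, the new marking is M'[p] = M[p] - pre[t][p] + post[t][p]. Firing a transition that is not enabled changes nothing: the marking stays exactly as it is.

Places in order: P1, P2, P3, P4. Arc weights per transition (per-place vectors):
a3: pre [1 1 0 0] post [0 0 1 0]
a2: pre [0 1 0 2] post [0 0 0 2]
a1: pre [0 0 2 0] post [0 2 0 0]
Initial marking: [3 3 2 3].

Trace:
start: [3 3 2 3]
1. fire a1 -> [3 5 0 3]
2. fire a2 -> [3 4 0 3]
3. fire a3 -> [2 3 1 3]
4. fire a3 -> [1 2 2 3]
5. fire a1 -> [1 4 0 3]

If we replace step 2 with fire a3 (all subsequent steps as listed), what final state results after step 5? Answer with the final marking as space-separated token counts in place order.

(re-executing from step 2 with the substitution; state before step 2: [3 5 0 3])
2. fire a3 -> [2 4 1 3]
3. fire a3 -> [1 3 2 3]
4. fire a3 -> [0 2 3 3]
5. fire a1 -> [0 4 1 3]

0 4 1 3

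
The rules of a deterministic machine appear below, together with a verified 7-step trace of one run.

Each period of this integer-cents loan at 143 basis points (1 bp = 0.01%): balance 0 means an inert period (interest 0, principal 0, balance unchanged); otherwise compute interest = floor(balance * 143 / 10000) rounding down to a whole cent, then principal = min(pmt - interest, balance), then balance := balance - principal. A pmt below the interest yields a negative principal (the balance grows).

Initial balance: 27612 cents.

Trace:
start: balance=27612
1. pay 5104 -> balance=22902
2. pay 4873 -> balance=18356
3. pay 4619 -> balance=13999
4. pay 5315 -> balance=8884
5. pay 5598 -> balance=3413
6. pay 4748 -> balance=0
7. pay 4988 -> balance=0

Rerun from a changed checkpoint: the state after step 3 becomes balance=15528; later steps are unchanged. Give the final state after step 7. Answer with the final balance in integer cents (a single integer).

state after step 3 := balance=15528
4. pay 5315 -> balance=10435
5. pay 5598 -> balance=4986
6. pay 4748 -> balance=309
7. pay 4988 -> balance=0

0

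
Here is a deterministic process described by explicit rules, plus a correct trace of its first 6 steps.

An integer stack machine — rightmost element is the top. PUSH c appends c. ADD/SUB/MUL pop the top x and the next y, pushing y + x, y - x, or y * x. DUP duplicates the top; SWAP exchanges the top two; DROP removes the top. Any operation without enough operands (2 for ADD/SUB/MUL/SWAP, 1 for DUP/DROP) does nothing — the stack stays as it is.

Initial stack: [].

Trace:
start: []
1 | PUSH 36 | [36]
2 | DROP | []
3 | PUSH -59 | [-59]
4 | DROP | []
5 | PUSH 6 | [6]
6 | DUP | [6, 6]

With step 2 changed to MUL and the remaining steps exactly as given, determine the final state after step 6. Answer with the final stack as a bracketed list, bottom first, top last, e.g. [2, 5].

[36, 6, 6]

(re-executing from step 2 with the substitution; state before step 2: [36])
2 | MUL | [36]
3 | PUSH -59 | [36, -59]
4 | DROP | [36]
5 | PUSH 6 | [36, 6]
6 | DUP | [36, 6, 6]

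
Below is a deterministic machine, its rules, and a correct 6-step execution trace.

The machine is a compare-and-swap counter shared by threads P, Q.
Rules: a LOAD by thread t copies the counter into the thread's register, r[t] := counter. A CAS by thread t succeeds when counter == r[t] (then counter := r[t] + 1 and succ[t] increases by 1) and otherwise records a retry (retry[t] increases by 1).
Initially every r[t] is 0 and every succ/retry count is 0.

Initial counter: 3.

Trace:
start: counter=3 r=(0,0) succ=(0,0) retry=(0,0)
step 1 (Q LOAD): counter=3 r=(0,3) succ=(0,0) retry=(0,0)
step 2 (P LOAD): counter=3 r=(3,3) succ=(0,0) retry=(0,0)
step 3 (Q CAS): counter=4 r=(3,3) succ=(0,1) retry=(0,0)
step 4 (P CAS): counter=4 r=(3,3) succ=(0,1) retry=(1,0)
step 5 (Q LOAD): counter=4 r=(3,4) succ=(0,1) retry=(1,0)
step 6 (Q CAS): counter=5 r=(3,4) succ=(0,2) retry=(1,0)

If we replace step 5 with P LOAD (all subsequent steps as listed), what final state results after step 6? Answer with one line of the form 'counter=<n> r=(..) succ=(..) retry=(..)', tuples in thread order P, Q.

counter=4 r=(4,3) succ=(0,1) retry=(1,1)

(re-executing from step 5 with the substitution; state before step 5: counter=4 r=(3,3) succ=(0,1) retry=(1,0))
step 5 (P LOAD): counter=4 r=(4,3) succ=(0,1) retry=(1,0)
step 6 (Q CAS): counter=4 r=(4,3) succ=(0,1) retry=(1,1)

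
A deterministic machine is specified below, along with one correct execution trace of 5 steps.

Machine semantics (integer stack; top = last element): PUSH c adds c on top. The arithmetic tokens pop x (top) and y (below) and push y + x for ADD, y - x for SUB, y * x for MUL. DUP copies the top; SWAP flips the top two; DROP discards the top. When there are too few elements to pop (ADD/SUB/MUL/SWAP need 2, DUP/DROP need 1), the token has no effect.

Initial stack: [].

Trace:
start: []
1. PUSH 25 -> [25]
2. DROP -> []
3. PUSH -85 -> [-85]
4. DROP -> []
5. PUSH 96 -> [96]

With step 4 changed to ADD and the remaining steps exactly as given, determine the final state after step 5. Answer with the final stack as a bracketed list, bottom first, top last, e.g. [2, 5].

(re-executing from step 4 with the substitution; state before step 4: [-85])
4. ADD -> [-85]
5. PUSH 96 -> [-85, 96]

[-85, 96]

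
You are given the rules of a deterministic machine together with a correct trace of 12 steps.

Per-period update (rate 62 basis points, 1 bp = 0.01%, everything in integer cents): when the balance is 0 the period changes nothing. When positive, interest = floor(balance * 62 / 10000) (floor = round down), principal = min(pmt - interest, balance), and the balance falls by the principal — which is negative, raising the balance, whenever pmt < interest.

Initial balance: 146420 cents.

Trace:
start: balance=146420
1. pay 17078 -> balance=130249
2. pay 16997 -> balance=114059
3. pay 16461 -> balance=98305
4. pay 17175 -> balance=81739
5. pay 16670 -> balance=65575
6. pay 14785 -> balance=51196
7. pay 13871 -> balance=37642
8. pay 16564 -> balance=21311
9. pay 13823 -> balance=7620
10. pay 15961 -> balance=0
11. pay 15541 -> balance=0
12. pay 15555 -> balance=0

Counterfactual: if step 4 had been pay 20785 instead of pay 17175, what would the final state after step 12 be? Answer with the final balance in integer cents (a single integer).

0

(re-executing from step 4 with the substitution; state before step 4: balance=98305)
4. pay 20785 -> balance=78129
5. pay 16670 -> balance=61943
6. pay 14785 -> balance=47542
7. pay 13871 -> balance=33965
8. pay 16564 -> balance=17611
9. pay 13823 -> balance=3897
10. pay 15961 -> balance=0
11. pay 15541 -> balance=0
12. pay 15555 -> balance=0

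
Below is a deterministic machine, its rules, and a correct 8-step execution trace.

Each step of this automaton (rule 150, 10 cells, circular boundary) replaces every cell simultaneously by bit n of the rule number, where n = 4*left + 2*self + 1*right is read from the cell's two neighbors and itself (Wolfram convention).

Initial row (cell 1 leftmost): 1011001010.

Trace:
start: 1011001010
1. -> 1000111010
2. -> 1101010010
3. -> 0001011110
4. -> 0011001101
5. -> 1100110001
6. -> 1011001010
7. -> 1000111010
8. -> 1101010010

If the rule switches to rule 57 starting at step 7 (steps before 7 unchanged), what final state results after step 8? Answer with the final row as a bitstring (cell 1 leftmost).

(re-executing steps 7..8 under rule 57; state before step 7: 1011001010)
7. -> 0110100101
8. -> 1101010010

1101010010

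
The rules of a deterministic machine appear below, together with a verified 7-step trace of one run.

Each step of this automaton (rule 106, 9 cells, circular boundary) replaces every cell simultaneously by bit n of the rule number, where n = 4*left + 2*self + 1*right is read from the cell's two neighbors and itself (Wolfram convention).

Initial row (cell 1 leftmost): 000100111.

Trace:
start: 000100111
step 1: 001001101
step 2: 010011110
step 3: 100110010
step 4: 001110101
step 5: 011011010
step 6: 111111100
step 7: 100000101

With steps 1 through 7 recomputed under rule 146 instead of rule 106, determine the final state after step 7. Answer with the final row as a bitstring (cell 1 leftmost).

(re-executing steps 1..7 under rule 146; state before step 1: 000100111)
step 1: 101011010
step 2: 000000000
step 3: 000000000
step 4: 000000000
step 5: 000000000
step 6: 000000000
step 7: 000000000

000000000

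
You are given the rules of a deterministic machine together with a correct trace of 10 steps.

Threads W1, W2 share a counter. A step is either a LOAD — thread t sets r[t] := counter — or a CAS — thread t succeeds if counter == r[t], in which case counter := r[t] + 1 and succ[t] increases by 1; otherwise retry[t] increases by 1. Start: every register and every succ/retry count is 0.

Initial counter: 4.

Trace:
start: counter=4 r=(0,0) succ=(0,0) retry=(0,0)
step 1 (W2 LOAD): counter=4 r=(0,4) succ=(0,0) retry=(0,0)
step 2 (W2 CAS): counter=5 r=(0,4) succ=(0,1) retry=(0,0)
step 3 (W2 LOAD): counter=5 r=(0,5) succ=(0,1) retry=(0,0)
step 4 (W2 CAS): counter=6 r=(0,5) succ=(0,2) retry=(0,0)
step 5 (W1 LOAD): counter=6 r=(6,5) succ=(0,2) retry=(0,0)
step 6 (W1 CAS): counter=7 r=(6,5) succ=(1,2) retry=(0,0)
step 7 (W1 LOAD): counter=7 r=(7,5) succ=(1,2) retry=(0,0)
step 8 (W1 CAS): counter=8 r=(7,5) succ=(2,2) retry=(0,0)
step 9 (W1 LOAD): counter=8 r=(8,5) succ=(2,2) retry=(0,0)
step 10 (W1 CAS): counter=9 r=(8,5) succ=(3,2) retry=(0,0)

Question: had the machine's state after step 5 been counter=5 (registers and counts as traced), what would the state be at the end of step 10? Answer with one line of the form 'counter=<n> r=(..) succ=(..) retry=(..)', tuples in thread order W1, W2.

counter=7 r=(6,5) succ=(2,2) retry=(1,0)

state after step 5 := counter=5 r=(6,5) succ=(0,2) retry=(0,0)
step 6 (W1 CAS): counter=5 r=(6,5) succ=(0,2) retry=(1,0)
step 7 (W1 LOAD): counter=5 r=(5,5) succ=(0,2) retry=(1,0)
step 8 (W1 CAS): counter=6 r=(5,5) succ=(1,2) retry=(1,0)
step 9 (W1 LOAD): counter=6 r=(6,5) succ=(1,2) retry=(1,0)
step 10 (W1 CAS): counter=7 r=(6,5) succ=(2,2) retry=(1,0)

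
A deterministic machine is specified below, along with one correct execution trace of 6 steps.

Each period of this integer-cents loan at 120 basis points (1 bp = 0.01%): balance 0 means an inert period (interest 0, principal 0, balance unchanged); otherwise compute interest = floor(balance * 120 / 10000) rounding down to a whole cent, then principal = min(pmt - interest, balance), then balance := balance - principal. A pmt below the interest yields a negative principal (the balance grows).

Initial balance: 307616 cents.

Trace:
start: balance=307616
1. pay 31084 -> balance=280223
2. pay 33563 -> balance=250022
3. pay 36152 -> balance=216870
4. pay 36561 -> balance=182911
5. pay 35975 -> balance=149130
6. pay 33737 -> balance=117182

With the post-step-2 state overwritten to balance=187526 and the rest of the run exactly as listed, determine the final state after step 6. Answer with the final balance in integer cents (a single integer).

51632

state after step 2 := balance=187526
3. pay 36152 -> balance=153624
4. pay 36561 -> balance=118906
5. pay 35975 -> balance=84357
6. pay 33737 -> balance=51632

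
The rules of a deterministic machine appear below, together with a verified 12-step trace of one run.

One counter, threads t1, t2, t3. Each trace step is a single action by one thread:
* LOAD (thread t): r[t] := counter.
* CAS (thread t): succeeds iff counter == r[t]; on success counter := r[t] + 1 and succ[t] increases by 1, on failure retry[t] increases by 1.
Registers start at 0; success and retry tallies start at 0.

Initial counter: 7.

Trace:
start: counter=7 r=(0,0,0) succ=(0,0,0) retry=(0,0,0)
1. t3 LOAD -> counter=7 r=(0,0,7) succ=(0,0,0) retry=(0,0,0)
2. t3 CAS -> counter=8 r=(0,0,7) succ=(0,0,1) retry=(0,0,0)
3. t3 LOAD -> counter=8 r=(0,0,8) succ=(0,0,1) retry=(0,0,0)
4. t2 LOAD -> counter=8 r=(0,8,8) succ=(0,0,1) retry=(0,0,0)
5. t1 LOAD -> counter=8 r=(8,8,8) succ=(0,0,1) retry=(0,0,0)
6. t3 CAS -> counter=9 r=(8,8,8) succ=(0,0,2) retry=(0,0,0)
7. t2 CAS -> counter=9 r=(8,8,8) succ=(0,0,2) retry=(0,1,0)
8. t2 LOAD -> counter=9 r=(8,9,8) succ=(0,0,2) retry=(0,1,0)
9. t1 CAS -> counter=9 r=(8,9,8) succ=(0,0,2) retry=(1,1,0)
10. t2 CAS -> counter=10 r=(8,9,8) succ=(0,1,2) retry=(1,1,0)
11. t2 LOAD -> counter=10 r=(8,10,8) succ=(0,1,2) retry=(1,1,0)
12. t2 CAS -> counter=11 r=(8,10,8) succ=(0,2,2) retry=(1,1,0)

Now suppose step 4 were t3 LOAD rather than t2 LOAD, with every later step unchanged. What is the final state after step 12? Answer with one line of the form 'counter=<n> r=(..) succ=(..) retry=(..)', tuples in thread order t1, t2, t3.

counter=11 r=(8,10,8) succ=(0,2,2) retry=(1,1,0)

(re-executing from step 4 with the substitution; state before step 4: counter=8 r=(0,0,8) succ=(0,0,1) retry=(0,0,0))
4. t3 LOAD -> counter=8 r=(0,0,8) succ=(0,0,1) retry=(0,0,0)
5. t1 LOAD -> counter=8 r=(8,0,8) succ=(0,0,1) retry=(0,0,0)
6. t3 CAS -> counter=9 r=(8,0,8) succ=(0,0,2) retry=(0,0,0)
7. t2 CAS -> counter=9 r=(8,0,8) succ=(0,0,2) retry=(0,1,0)
8. t2 LOAD -> counter=9 r=(8,9,8) succ=(0,0,2) retry=(0,1,0)
9. t1 CAS -> counter=9 r=(8,9,8) succ=(0,0,2) retry=(1,1,0)
10. t2 CAS -> counter=10 r=(8,9,8) succ=(0,1,2) retry=(1,1,0)
11. t2 LOAD -> counter=10 r=(8,10,8) succ=(0,1,2) retry=(1,1,0)
12. t2 CAS -> counter=11 r=(8,10,8) succ=(0,2,2) retry=(1,1,0)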